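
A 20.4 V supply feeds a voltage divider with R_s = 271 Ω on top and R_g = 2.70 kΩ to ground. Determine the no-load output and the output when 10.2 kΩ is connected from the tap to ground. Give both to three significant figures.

Open-circuit: V = 20.4 × 2700/(271 + 2700) = 18.5 V.
With the load, R_g becomes R_g‖R_L = 2135 Ω, so V = 20.4 × 2135/2406 = 18.1 V.

Unloaded: 18.5 V; loaded: 18.1 V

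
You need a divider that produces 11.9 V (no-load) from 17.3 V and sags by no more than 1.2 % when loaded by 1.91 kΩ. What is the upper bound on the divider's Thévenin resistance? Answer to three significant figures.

R_th ≤ 23.2 Ω

Loading drop = R_th/(R_th + R_L) ≤ 0.0120, so R_th ≤ R_L · ε/(1−ε) = 1.91 kΩ × 0.0120/0.9880 = 23.2 Ω.
(Any R1, R2 with R2/(R1+R2) = 0.688 and R1‖R2 ≤ 23.2 Ω will meet the spec.)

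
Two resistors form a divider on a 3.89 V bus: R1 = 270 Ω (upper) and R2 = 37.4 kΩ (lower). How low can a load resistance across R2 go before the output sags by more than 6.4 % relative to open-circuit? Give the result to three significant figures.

Output resistance R_th = R1‖R2 = (270 × 37400)/37670 = 268.1 Ω.
The fractional drop is R_th/(R_th + R_L); requiring this ≤ 0.0640 gives R_L ≥ R_th(1/0.0640 − 1) = 268.1 × 14.62 = 3.92 kΩ.

R_L(min) ≈ 3.92 kΩ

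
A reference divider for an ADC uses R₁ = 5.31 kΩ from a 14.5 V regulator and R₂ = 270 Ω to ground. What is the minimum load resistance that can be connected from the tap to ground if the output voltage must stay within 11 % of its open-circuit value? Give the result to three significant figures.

Output resistance R_th = R₁‖R₂ = (5310 × 270)/5580 = 256.9 Ω.
The fractional drop is R_th/(R_th + R_L); requiring this ≤ 0.110 gives R_L ≥ R_th(1/0.110 − 1) = 256.9 × 8.091 = 2.08 kΩ.

R_L(min) ≈ 2.08 kΩ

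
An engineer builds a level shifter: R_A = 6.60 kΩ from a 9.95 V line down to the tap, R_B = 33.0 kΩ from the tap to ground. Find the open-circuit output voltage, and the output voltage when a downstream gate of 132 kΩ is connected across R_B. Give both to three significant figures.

Open-circuit: V = 9.95 × 33.0/(6.60 + 33.0) = 8.29 V.
With the load, R_B becomes R_B‖R_L = 26.40 kΩ, so V = 9.95 × 26.40/33.00 = 7.96 V.

Unloaded: 8.29 V; loaded: 7.96 V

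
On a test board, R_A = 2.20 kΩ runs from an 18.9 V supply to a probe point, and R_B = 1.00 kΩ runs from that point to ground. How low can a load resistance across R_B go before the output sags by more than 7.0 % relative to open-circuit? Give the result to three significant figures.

Output resistance R_th = R_A‖R_B = (2200 × 1000)/3200 = 687.5 Ω.
The fractional drop is R_th/(R_th + R_L); requiring this ≤ 0.0700 gives R_L ≥ R_th(1/0.0700 − 1) = 687.5 × 13.29 = 9.13 kΩ.

R_L(min) ≈ 9.13 kΩ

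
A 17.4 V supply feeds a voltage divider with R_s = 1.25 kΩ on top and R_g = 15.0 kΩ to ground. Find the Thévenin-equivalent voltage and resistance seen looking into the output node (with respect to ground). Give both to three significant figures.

V_th = 16.1 V, R_th = 1.15 kΩ

V_th is the open-circuit tap voltage: 17.4 × 15.0/(1.25 + 15.0) = 16.1 V.
With the supply zeroed, R_s and R_g appear in parallel from the tap: R_th = R_s‖R_g = (1.25 × 15.0)/16.25 = 1.15 kΩ.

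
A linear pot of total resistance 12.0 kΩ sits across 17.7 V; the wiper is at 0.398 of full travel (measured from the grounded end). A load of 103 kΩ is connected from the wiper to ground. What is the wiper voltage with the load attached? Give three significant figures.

The wiper splits the pot into (1−α)R = 7.224 kΩ above and αR = 4.776 kΩ below.
Lower section ‖ load = 4.564 kΩ.
V_wiper = 17.7 × 4.564/(7.224 + 4.564) = 6.85 V.

V ≈ 6.85 V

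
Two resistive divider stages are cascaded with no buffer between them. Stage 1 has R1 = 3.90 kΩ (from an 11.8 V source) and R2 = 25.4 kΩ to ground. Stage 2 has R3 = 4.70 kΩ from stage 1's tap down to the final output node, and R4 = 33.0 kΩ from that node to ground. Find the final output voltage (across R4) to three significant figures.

V_out ≈ 8.22 V

Stage 2 presents R3+R4 = 37.70 kΩ as a load on stage 1's tap.
Stage 1's lower leg becomes R2‖(R3+R4) = 15.18 kΩ, so V_mid = 11.8 × 15.18/19.08 = 9.387 V.
Stage 2 is itself unloaded: V_out = V_mid × R4/(R3+R4) = 9.387 × 33.0/37.70 = 8.22 V.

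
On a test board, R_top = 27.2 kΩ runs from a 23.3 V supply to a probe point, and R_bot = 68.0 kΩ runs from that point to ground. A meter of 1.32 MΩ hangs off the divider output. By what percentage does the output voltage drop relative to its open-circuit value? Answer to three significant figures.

The divider's output (Thévenin) resistance is R_top‖R_bot = 19.43 kΩ.
Fractional drop under load = R_th/(R_th + R_L) = 19.43 / (19.43 + 1320) = 0.01451.
So the output falls by 1.45 %.

1.45 %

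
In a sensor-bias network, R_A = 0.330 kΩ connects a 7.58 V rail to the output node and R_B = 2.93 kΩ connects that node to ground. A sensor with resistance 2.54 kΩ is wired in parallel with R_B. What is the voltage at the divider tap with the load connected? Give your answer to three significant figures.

The load sits in parallel with R_B: R_B‖R_L = (2930 × 2540) / (2930 + 2540) = 1361 Ω.
V_out = 7.58 × 1361 / (330 + 1361) = 7.58 × 1361/1691 = 6.10 V.
(Unloaded it would have been 6.81 V.)

V_out ≈ 6.10 V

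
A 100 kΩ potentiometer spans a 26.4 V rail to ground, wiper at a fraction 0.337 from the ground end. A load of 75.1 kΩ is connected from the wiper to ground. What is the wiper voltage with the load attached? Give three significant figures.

V ≈ 6.86 V

The wiper splits the pot into (1−α)R = 66.30 kΩ above and αR = 33.70 kΩ below.
Lower section ‖ load = 23.26 kΩ.
V_wiper = 26.4 × 23.26/(66.30 + 23.26) = 6.86 V.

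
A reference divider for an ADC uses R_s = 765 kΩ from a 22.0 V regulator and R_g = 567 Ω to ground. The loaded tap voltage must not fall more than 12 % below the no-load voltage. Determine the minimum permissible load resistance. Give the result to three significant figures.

Output resistance R_th = R_s‖R_g = (765000 × 567)/765600 = 566.6 Ω.
The fractional drop is R_th/(R_th + R_L); requiring this ≤ 0.120 gives R_L ≥ R_th(1/0.120 − 1) = 566.6 × 7.333 = 4.15 kΩ.

R_L(min) ≈ 4.15 kΩ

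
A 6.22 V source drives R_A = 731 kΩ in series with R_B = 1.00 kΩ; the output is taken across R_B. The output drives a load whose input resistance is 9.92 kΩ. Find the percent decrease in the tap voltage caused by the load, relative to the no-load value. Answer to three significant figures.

9.15 %

The divider's output (Thévenin) resistance is R_A‖R_B = 0.9986 kΩ.
Fractional drop under load = R_th/(R_th + R_L) = 0.9986 / (0.9986 + 9.92) = 0.09146.
So the output falls by 9.15 %.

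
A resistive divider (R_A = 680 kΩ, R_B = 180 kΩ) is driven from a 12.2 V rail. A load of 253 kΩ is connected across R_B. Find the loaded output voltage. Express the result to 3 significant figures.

The load sits in parallel with R_B: R_B‖R_L = (180 × 253) / (180 + 253) = 105.2 kΩ.
V_out = 12.2 × 105.2 / (680 + 105.2) = 12.2 × 105.2/785.2 = 1.63 V.
(Unloaded it would have been 2.55 V.)

V_out ≈ 1.63 V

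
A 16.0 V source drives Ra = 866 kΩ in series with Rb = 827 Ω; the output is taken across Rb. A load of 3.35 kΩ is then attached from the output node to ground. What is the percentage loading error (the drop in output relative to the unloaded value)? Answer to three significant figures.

19.8 %

The divider's output (Thévenin) resistance is Ra‖Rb = 826.2 Ω.
Fractional drop under load = R_th/(R_th + R_L) = 826.2 / (826.2 + 3350) = 0.1978.
So the output falls by 19.8 %.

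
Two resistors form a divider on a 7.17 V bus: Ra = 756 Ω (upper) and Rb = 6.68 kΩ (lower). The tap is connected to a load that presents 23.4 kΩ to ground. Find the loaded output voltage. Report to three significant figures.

The load sits in parallel with Rb: Rb‖R_L = (6680 × 23400) / (6680 + 23400) = 5197 Ω.
V_out = 7.17 × 5197 / (756 + 5197) = 7.17 × 5197/5953 = 6.26 V.

V_out ≈ 6.26 V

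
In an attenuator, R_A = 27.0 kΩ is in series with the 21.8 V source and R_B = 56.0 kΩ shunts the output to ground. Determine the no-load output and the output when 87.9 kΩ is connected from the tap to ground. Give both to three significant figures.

Open-circuit: V = 21.8 × 56.0/(27.0 + 56.0) = 14.7 V.
With the load, R_B becomes R_B‖R_L = 34.21 kΩ, so V = 21.8 × 34.21/61.21 = 12.2 V.

Unloaded: 14.7 V; loaded: 12.2 V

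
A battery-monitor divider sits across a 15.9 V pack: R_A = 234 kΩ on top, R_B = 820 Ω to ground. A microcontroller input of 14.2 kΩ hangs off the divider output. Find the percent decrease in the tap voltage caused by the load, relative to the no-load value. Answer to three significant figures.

The divider's output (Thévenin) resistance is R_A‖R_B = 817.1 Ω.
Fractional drop under load = R_th/(R_th + R_L) = 817.1 / (817.1 + 14200) = 0.05441.
So the output falls by 5.44 %.

5.44 %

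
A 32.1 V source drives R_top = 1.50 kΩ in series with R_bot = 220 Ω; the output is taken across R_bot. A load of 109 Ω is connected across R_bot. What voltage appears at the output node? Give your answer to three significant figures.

V_out ≈ 1.49 V

The load sits in parallel with R_bot: R_bot‖R_L = (220 × 109) / (220 + 109) = 72.89 Ω.
V_out = 32.1 × 72.89 / (1500 + 72.89) = 32.1 × 72.89/1573 = 1.49 V.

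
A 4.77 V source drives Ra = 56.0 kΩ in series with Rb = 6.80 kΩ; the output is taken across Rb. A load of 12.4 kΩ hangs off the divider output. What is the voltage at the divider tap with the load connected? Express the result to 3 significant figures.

The load sits in parallel with Rb: Rb‖R_L = (6.80 × 12.4) / (6.80 + 12.4) = 4.392 kΩ.
V_out = 4.77 × 4.392 / (56.0 + 4.392) = 4.77 × 4.392/60.39 = 0.347 V.

V_out ≈ 0.347 V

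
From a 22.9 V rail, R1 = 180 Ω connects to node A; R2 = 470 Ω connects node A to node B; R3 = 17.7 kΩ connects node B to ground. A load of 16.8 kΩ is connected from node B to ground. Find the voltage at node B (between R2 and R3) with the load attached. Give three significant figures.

At node B, R3 is in parallel with the load: R3‖R_L = 8619 Ω.
Below node A the resistance is R2 + (R3‖R_L) = 9089 Ω, so V_A = 22.9 × 9089/9269 = 22.46 V.
Then V_B = V_A × (R3‖R_L)/(R2 + R3‖R_L) = 22.46 × 8619/9089 = 21.3 V.

V ≈ 21.3 V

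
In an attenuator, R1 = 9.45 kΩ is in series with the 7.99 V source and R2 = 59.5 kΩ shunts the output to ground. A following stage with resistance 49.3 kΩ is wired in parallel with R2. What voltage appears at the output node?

V_out ≈ 5.92 V

The load sits in parallel with R2: R2‖R_L = (59.5 × 49.3) / (59.5 + 49.3) = 26.96 kΩ.
V_out = 7.99 × 26.96 / (9.45 + 26.96) = 7.99 × 26.96/36.41 = 5.92 V.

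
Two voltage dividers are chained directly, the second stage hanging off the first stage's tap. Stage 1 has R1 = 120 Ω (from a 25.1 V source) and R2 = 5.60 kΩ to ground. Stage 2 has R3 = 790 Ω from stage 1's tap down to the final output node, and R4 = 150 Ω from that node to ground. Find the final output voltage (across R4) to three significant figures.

Stage 2 presents R3+R4 = 940.0 Ω as a load on stage 1's tap.
Stage 1's lower leg becomes R2‖(R3+R4) = 804.9 Ω, so V_mid = 25.1 × 804.9/924.9 = 21.84 V.
Stage 2 is itself unloaded: V_out = V_mid × R4/(R3+R4) = 21.84 × 150/940.0 = 3.49 V.

V_out ≈ 3.49 V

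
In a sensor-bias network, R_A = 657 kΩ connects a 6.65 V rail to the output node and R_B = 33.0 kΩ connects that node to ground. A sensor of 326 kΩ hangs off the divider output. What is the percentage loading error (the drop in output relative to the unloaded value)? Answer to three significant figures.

Unloaded V = 6.65 × 33.0/690.0 = 0.31804 V.
Loaded: R_B‖R_L = 29.97 kΩ, giving V = 6.65 × 29.97/687.0 = 0.29008 V.
Drop = (0.31804 − 0.29008) / 0.31804 = 8.79 %.

8.79 %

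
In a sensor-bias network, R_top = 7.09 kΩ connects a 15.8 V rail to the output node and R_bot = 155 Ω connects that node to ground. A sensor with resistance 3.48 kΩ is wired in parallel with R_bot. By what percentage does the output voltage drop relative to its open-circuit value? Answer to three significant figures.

The divider's output (Thévenin) resistance is R_top‖R_bot = 151.7 Ω.
Fractional drop under load = R_th/(R_th + R_L) = 151.7 / (151.7 + 3480) = 0.04177.
So the output falls by 4.18 %.

4.18 %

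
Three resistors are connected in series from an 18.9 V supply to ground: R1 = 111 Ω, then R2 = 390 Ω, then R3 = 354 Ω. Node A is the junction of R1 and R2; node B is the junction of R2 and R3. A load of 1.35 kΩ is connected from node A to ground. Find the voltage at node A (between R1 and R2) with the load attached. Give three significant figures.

Below node A the series string R2+R3 = 744.0 Ω sits in parallel with the 1350 Ω load: 479.7 Ω.
V_A = 18.9 × 479.7/(111 + 479.7) = 15.3 V.

V ≈ 15.3 V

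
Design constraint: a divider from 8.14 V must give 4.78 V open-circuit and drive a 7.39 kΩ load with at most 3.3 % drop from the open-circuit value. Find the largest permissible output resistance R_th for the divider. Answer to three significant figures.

R_th ≤ 252 Ω

Loading drop = R_th/(R_th + R_L) ≤ 0.0330, so R_th ≤ R_L · ε/(1−ε) = 7.39 kΩ × 0.0330/0.9670 = 252 Ω.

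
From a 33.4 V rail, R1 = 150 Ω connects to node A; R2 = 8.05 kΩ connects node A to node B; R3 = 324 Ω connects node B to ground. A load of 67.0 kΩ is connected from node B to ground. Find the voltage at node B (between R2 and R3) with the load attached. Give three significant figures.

V ≈ 1.26 V

At node B, R3 is in parallel with the load: R3‖R_L = 322.4 Ω.
Below node A the resistance is R2 + (R3‖R_L) = 8372 Ω, so V_A = 33.4 × 8372/8522 = 32.81 V.
Then V_B = V_A × (R3‖R_L)/(R2 + R3‖R_L) = 32.81 × 322.4/8372 = 1.26 V.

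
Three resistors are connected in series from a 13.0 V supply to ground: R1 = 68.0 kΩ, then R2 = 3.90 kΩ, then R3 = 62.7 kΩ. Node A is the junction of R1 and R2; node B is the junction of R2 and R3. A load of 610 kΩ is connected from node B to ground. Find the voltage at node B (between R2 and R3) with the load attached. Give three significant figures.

V ≈ 5.74 V

At node B, R3 is in parallel with the load: R3‖R_L = 56.86 kΩ.
Below node A the resistance is R2 + (R3‖R_L) = 60.76 kΩ, so V_A = 13.0 × 60.76/128.8 = 6.134 V.
Then V_B = V_A × (R3‖R_L)/(R2 + R3‖R_L) = 6.134 × 56.86/60.76 = 5.74 V.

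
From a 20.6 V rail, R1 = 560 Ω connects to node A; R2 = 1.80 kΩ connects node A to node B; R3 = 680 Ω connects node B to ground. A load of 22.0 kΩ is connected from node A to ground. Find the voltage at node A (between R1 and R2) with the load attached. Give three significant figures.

V ≈ 16.5 V

Below node A the series string R2+R3 = 2480 Ω sits in parallel with the 22000 Ω load: 2229 Ω.
V_A = 20.6 × 2229/(560 + 2229) = 16.5 V.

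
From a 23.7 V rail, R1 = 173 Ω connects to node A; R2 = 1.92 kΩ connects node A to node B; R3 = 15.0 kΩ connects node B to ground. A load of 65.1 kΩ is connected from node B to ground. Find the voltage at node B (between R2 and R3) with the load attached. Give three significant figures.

At node B, R3 is in parallel with the load: R3‖R_L = 12190 Ω.
Below node A the resistance is R2 + (R3‖R_L) = 14110 Ω, so V_A = 23.7 × 14110/14280 = 23.41 V.
Then V_B = V_A × (R3‖R_L)/(R2 + R3‖R_L) = 23.41 × 12190/14110 = 20.2 V.

V ≈ 20.2 V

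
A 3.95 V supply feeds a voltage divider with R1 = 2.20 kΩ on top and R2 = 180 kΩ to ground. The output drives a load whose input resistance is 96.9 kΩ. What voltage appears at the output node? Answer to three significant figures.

The load sits in parallel with R2: R2‖R_L = (180 × 96.9) / (180 + 96.9) = 62.99 kΩ.
V_out = 3.95 × 62.99 / (2.20 + 62.99) = 3.95 × 62.99/65.19 = 3.82 V.
(Unloaded it would have been 3.90 V.)

V_out ≈ 3.82 V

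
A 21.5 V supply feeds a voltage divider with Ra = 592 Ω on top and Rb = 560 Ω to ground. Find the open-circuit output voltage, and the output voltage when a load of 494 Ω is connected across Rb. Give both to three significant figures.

Unloaded: 10.5 V; loaded: 6.60 V

Open-circuit: V = 21.5 × 560/(592 + 560) = 10.5 V.
With the load, Rb becomes Rb‖R_L = 262.5 Ω, so V = 21.5 × 262.5/854.5 = 6.60 V.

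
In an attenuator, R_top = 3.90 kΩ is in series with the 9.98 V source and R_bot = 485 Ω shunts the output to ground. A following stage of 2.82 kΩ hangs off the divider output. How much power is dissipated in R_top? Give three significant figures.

Total resistance from the source is R_top + (R_bot‖R_L) = 4314 Ω, so I = 9.98/4314 Ω = 2.313 mA.
P = I²·R_top = (2.313 mA)² × 3.90 kΩ = 20.9 mW.

P ≈ 20.9 mW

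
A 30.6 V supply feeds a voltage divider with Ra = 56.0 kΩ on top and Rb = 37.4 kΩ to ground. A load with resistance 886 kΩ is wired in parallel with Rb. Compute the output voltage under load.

The load sits in parallel with Rb: Rb‖R_L = (37.4 × 886) / (37.4 + 886) = 35.89 kΩ.
V_out = 30.6 × 35.89 / (56.0 + 35.89) = 30.6 × 35.89/91.89 = 12.0 V.

V_out ≈ 12.0 V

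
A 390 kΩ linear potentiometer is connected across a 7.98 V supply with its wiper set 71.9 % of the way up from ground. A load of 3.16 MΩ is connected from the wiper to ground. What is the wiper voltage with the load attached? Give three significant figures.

The wiper splits the pot into (1−α)R = 109.6 kΩ above and αR = 280.4 kΩ below.
Lower section ‖ load = 257.6 kΩ.
V_wiper = 7.98 × 257.6/(109.6 + 257.6) = 5.60 V.

V ≈ 5.60 V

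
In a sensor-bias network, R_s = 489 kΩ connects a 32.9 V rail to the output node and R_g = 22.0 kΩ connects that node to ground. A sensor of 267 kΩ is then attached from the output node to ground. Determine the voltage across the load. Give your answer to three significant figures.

V_out ≈ 1.31 V

The load sits in parallel with R_g: R_g‖R_L = (22.0 × 267) / (22.0 + 267) = 20.33 kΩ.
V_out = 32.9 × 20.33 / (489 + 20.33) = 32.9 × 20.33/509.3 = 1.31 V.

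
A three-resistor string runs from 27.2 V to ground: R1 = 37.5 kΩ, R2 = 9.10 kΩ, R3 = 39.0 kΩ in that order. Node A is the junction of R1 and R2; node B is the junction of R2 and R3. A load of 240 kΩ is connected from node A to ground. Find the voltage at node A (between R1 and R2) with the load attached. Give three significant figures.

Below node A the series string R2+R3 = 48.10 kΩ sits in parallel with the 240 kΩ load: 40.07 kΩ.
V_A = 27.2 × 40.07/(37.5 + 40.07) = 14.1 V.

V ≈ 14.1 V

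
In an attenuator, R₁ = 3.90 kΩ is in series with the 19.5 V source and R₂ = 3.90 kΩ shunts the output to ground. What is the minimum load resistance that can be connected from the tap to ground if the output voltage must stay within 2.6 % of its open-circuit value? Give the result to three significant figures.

R_L(min) ≈ 73.0 kΩ

Output resistance R_th = R₁‖R₂ = (3.90 × 3.90)/7.800 = 1.950 kΩ.
The fractional drop is R_th/(R_th + R_L); requiring this ≤ 0.0260 gives R_L ≥ R_th(1/0.0260 − 1) = 1.950 × 37.46 = 73.0 kΩ.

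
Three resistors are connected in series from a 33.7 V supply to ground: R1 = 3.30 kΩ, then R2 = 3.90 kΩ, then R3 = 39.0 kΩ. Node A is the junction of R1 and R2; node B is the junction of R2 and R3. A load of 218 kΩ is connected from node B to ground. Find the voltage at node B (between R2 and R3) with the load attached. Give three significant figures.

V ≈ 27.7 V

At node B, R3 is in parallel with the load: R3‖R_L = 33.08 kΩ.
Below node A the resistance is R2 + (R3‖R_L) = 36.98 kΩ, so V_A = 33.7 × 36.98/40.28 = 30.94 V.
Then V_B = V_A × (R3‖R_L)/(R2 + R3‖R_L) = 30.94 × 33.08/36.98 = 27.7 V.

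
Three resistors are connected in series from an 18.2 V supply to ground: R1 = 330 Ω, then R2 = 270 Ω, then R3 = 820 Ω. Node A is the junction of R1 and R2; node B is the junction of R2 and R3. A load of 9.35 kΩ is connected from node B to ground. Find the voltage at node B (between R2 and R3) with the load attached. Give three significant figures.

At node B, R3 is in parallel with the load: R3‖R_L = 753.9 Ω.
Below node A the resistance is R2 + (R3‖R_L) = 1024 Ω, so V_A = 18.2 × 1024/1354 = 13.76 V.
Then V_B = V_A × (R3‖R_L)/(R2 + R3‖R_L) = 13.76 × 753.9/1024 = 10.1 V.

V ≈ 10.1 V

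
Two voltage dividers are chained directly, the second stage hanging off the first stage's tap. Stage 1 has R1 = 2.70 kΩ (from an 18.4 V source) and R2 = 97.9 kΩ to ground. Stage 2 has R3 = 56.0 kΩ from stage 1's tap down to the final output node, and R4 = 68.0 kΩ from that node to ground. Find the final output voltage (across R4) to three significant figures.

Stage 2 presents R3+R4 = 124.0 kΩ as a load on stage 1's tap.
Stage 1's lower leg becomes R2‖(R3+R4) = 54.71 kΩ, so V_mid = 18.4 × 54.71/57.41 = 17.53 V.
Stage 2 is itself unloaded: V_out = V_mid × R4/(R3+R4) = 17.53 × 68.0/124.0 = 9.62 V.

V_out ≈ 9.62 V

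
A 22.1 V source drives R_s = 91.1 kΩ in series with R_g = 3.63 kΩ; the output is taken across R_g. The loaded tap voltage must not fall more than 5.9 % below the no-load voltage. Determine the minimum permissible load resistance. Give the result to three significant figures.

R_L(min) ≈ 55.7 kΩ

Output resistance R_th = R_s‖R_g = (91.1 × 3.63)/94.73 = 3.491 kΩ.
The fractional drop is R_th/(R_th + R_L); requiring this ≤ 0.0590 gives R_L ≥ R_th(1/0.0590 − 1) = 3.491 × 15.95 = 55.7 kΩ.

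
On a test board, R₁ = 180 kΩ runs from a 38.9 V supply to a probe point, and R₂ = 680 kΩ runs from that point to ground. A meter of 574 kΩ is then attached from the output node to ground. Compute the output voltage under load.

V_out ≈ 24.6 V

The load sits in parallel with R₂: R₂‖R_L = (680 × 574) / (680 + 574) = 311.3 kΩ.
V_out = 38.9 × 311.3 / (180 + 311.3) = 38.9 × 311.3/491.3 = 24.6 V.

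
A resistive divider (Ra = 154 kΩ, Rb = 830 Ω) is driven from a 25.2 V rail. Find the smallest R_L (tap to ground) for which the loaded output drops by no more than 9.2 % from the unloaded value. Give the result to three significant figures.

R_L(min) ≈ 8.15 kΩ

Output resistance R_th = Ra‖Rb = (154000 × 830)/154800 = 825.6 Ω.
The fractional drop is R_th/(R_th + R_L); requiring this ≤ 0.0920 gives R_L ≥ R_th(1/0.0920 − 1) = 825.6 × 9.870 = 8.15 kΩ.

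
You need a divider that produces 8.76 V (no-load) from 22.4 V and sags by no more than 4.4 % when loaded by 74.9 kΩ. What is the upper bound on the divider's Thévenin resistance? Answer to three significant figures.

R_th ≤ 3.45 kΩ

Loading drop = R_th/(R_th + R_L) ≤ 0.0440, so R_th ≤ R_L · ε/(1−ε) = 74.9 kΩ × 0.0440/0.9560 = 3.45 kΩ.
(Any R1, R2 with R2/(R1+R2) = 0.391 and R1‖R2 ≤ 3.45 kΩ will meet the spec.)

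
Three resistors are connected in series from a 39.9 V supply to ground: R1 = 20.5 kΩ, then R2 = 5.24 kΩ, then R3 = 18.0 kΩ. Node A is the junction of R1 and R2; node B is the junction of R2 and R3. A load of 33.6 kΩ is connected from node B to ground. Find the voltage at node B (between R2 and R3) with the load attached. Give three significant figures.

At node B, R3 is in parallel with the load: R3‖R_L = 11.72 kΩ.
Below node A the resistance is R2 + (R3‖R_L) = 16.96 kΩ, so V_A = 39.9 × 16.96/37.46 = 18.07 V.
Then V_B = V_A × (R3‖R_L)/(R2 + R3‖R_L) = 18.07 × 11.72/16.96 = 12.5 V.

V ≈ 12.5 V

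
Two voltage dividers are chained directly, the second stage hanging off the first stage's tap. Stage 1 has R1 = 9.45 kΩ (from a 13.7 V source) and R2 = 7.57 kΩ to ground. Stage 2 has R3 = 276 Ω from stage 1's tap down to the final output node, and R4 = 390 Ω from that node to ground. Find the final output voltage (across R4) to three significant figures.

V_out ≈ 0.488 V

Stage 2 presents R3+R4 = 666.0 Ω as a load on stage 1's tap.
Stage 1's lower leg becomes R2‖(R3+R4) = 612.1 Ω, so V_mid = 13.7 × 612.1/10060 = 0.8335 V.
Stage 2 is itself unloaded: V_out = V_mid × R4/(R3+R4) = 0.8335 × 390/666.0 = 0.488 V.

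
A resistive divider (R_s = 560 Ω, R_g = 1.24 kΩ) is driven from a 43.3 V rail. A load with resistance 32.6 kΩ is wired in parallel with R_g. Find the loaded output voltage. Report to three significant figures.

V_out ≈ 29.5 V

The load sits in parallel with R_g: R_g‖R_L = (1240 × 32600) / (1240 + 32600) = 1195 Ω.
V_out = 43.3 × 1195 / (560 + 1195) = 43.3 × 1195/1755 = 29.5 V.
(Unloaded it would have been 29.8 V.)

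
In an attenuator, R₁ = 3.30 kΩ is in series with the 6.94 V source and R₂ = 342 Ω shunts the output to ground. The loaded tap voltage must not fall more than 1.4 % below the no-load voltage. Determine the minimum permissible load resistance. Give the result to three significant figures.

R_L(min) ≈ 21.8 kΩ

Output resistance R_th = R₁‖R₂ = (3300 × 342)/3642 = 309.9 Ω.
The fractional drop is R_th/(R_th + R_L); requiring this ≤ 0.0140 gives R_L ≥ R_th(1/0.0140 − 1) = 309.9 × 70.43 = 21.8 kΩ.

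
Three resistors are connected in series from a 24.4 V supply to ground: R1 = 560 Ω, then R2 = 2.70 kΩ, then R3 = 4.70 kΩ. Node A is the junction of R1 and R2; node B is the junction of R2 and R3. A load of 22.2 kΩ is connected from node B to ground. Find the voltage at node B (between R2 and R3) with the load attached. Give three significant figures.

V ≈ 13.3 V

At node B, R3 is in parallel with the load: R3‖R_L = 3879 Ω.
Below node A the resistance is R2 + (R3‖R_L) = 6579 Ω, so V_A = 24.4 × 6579/7139 = 22.49 V.
Then V_B = V_A × (R3‖R_L)/(R2 + R3‖R_L) = 22.49 × 3879/6579 = 13.3 V.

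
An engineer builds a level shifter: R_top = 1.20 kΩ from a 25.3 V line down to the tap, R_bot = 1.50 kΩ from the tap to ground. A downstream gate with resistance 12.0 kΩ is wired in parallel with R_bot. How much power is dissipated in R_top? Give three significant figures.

P ≈ 120 mW

Total resistance from the source is R_top + (R_bot‖R_L) = 2.533 kΩ, so I = 25.3/2.533 kΩ = 9.987 mA.
P = I²·R_top = (9.987 mA)² × 1.20 kΩ = 120 mW.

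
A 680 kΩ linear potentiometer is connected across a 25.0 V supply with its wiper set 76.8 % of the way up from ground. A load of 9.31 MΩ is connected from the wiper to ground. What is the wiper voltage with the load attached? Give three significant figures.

V ≈ 19.0 V

The wiper splits the pot into (1−α)R = 157.8 kΩ above and αR = 522.2 kΩ below.
Lower section ‖ load = 494.5 kΩ.
V_wiper = 25.0 × 494.5/(157.8 + 494.5) = 19.0 V.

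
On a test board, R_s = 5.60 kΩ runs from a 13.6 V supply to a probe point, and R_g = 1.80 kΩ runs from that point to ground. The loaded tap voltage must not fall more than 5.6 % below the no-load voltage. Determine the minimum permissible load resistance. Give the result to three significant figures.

R_L(min) ≈ 23.0 kΩ

Output resistance R_th = R_s‖R_g = (5.60 × 1.80)/7.400 = 1.362 kΩ.
The fractional drop is R_th/(R_th + R_L); requiring this ≤ 0.0560 gives R_L ≥ R_th(1/0.0560 − 1) = 1.362 × 16.86 = 23.0 kΩ.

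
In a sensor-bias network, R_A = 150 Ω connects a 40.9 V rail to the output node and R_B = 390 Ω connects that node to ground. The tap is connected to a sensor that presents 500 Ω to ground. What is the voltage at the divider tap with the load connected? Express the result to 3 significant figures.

The load sits in parallel with R_B: R_B‖R_L = (390 × 500) / (390 + 500) = 219.1 Ω.
V_out = 40.9 × 219.1 / (150 + 219.1) = 40.9 × 219.1/369.1 = 24.3 V.

V_out ≈ 24.3 V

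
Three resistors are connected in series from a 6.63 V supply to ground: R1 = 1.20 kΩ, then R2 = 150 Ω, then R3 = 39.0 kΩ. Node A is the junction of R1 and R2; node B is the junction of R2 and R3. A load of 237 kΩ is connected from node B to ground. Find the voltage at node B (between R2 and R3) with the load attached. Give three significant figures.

At node B, R3 is in parallel with the load: R3‖R_L = 33490 Ω.
Below node A the resistance is R2 + (R3‖R_L) = 33640 Ω, so V_A = 6.63 × 33640/34840 = 6.402 V.
Then V_B = V_A × (R3‖R_L)/(R2 + R3‖R_L) = 6.402 × 33490/33640 = 6.37 V.

V ≈ 6.37 V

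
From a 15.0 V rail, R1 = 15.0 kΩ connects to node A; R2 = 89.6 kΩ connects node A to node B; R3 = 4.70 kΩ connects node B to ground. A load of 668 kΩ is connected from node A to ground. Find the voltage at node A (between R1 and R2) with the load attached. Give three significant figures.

Below node A the series string R2+R3 = 94.30 kΩ sits in parallel with the 668 kΩ load: 82.63 kΩ.
V_A = 15.0 × 82.63/(15.0 + 82.63) = 12.7 V.

V ≈ 12.7 V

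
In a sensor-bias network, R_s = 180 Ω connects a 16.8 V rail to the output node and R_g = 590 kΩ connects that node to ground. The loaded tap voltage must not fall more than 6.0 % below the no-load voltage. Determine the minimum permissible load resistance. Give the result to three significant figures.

Output resistance R_th = R_s‖R_g = (180 × 590000)/590200 = 179.9 Ω.
The fractional drop is R_th/(R_th + R_L); requiring this ≤ 0.0600 gives R_L ≥ R_th(1/0.0600 − 1) = 179.9 × 15.67 = 2.82 kΩ.

R_L(min) ≈ 2.82 kΩ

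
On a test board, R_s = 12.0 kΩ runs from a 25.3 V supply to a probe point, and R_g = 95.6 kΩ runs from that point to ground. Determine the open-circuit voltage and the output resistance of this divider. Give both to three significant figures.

V_th is the open-circuit tap voltage: 25.3 × 95.6/(12.0 + 95.6) = 22.5 V.
With the supply zeroed, R_s and R_g appear in parallel from the tap: R_th = R_s‖R_g = (12.0 × 95.6)/107.6 = 10.7 kΩ.

V_th = 22.5 V, R_th = 10.7 kΩ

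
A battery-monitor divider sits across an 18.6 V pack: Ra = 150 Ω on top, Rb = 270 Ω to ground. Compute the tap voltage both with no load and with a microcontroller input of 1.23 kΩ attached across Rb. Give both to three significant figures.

Unloaded: 12.0 V; loaded: 11.1 V

Open-circuit: V = 18.6 × 270/(150 + 270) = 12.0 V.
With the load, Rb becomes Rb‖R_L = 221.4 Ω, so V = 18.6 × 221.4/371.4 = 11.1 V.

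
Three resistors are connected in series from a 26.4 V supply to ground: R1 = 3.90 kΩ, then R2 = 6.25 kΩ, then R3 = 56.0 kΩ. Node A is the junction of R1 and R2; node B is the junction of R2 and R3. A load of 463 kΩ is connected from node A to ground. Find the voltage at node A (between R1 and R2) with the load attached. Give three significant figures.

Below node A the series string R2+R3 = 62.25 kΩ sits in parallel with the 463 kΩ load: 54.87 kΩ.
V_A = 26.4 × 54.87/(3.90 + 54.87) = 24.6 V.

V ≈ 24.6 V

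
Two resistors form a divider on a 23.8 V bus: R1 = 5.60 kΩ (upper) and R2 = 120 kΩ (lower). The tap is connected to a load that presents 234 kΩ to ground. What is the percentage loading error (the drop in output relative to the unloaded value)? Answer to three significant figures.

The divider's output (Thévenin) resistance is R1‖R2 = 5.350 kΩ.
Fractional drop under load = R_th/(R_th + R_L) = 5.350 / (5.350 + 234) = 0.02235.
So the output falls by 2.24 %.

2.24 %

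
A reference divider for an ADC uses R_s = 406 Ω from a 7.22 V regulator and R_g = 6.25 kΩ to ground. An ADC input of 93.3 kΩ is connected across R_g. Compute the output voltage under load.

V_out ≈ 6.75 V

The load sits in parallel with R_g: R_g‖R_L = (6250 × 93300) / (6250 + 93300) = 5858 Ω.
V_out = 7.22 × 5858 / (406 + 5858) = 7.22 × 5858/6264 = 6.75 V.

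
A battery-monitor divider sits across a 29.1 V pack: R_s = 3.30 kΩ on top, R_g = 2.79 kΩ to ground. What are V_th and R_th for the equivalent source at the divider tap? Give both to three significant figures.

V_th = 13.3 V, R_th = 1.51 kΩ

V_th is the open-circuit tap voltage: 29.1 × 2.79/(3.30 + 2.79) = 13.3 V.
With the supply zeroed, R_s and R_g appear in parallel from the tap: R_th = R_s‖R_g = (3.30 × 2.79)/6.090 = 1.51 kΩ.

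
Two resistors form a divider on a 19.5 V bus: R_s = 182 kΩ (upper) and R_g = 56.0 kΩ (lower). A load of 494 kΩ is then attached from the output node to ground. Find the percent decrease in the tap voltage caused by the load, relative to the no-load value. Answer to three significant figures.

The divider's output (Thévenin) resistance is R_s‖R_g = 42.82 kΩ.
Fractional drop under load = R_th/(R_th + R_L) = 42.82 / (42.82 + 494) = 0.07977.
So the output falls by 7.98 %.

7.98 %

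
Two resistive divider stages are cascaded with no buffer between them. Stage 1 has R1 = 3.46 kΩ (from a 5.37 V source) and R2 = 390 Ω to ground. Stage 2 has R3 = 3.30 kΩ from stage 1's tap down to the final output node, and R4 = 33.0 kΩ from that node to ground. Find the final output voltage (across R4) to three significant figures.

V_out ≈ 0.490 V

Stage 2 presents R3+R4 = 36300 Ω as a load on stage 1's tap.
Stage 1's lower leg becomes R2‖(R3+R4) = 385.9 Ω, so V_mid = 5.37 × 385.9/3846 = 0.5388 V.
Stage 2 is itself unloaded: V_out = V_mid × R4/(R3+R4) = 0.5388 × 33000/36300 = 0.490 V.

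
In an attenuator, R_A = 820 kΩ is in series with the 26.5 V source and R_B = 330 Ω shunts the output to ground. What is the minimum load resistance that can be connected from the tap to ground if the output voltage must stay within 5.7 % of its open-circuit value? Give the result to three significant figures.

R_L(min) ≈ 5.46 kΩ

Output resistance R_th = R_A‖R_B = (820000 × 330)/820300 = 329.9 Ω.
The fractional drop is R_th/(R_th + R_L); requiring this ≤ 0.0570 gives R_L ≥ R_th(1/0.0570 − 1) = 329.9 × 16.54 = 5.46 kΩ.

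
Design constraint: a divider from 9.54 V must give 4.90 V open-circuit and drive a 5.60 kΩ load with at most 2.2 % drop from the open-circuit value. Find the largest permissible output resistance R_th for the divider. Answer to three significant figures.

R_th ≤ 126 Ω

Loading drop = R_th/(R_th + R_L) ≤ 0.0220, so R_th ≤ R_L · ε/(1−ε) = 5.60 kΩ × 0.0220/0.9780 = 126 Ω.
(Any R1, R2 with R2/(R1+R2) = 0.514 and R1‖R2 ≤ 126 Ω will meet the spec.)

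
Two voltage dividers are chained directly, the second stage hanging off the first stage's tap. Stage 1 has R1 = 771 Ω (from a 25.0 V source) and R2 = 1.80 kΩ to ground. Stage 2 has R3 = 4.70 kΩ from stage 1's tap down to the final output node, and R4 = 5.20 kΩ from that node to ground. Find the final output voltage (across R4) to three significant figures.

Stage 2 presents R3+R4 = 9900 Ω as a load on stage 1's tap.
Stage 1's lower leg becomes R2‖(R3+R4) = 1523 Ω, so V_mid = 25.0 × 1523/2294 = 16.60 V.
Stage 2 is itself unloaded: V_out = V_mid × R4/(R3+R4) = 16.60 × 5200/9900 = 8.72 V.

V_out ≈ 8.72 V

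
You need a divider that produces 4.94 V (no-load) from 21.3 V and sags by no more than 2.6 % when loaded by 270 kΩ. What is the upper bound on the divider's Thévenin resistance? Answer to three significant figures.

Loading drop = R_th/(R_th + R_L) ≤ 0.0260, so R_th ≤ R_L · ε/(1−ε) = 270 kΩ × 0.0260/0.9740 = 7.21 kΩ.

R_th ≤ 7.21 kΩ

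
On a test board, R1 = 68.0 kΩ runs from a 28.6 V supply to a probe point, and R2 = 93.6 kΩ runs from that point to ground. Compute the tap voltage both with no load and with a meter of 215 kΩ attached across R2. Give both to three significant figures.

Unloaded: 16.6 V; loaded: 14.0 V

Open-circuit: V = 28.6 × 93.6/(68.0 + 93.6) = 16.6 V.
With the load, R2 becomes R2‖R_L = 65.21 kΩ, so V = 28.6 × 65.21/133.2 = 14.0 V.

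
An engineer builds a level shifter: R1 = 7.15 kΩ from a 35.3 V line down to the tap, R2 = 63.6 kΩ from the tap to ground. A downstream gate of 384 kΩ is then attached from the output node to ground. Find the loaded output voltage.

V_out ≈ 31.2 V

The load sits in parallel with R2: R2‖R_L = (63.6 × 384) / (63.6 + 384) = 54.56 kΩ.
V_out = 35.3 × 54.56 / (7.15 + 54.56) = 35.3 × 54.56/61.71 = 31.2 V.
(Unloaded it would have been 31.7 V.)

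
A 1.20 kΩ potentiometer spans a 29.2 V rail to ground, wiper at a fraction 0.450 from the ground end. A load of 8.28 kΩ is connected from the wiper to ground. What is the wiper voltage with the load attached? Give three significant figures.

V ≈ 12.7 V

The wiper splits the pot into (1−α)R = 660.0 Ω above and αR = 540.0 Ω below.
Lower section ‖ load = 506.9 Ω.
V_wiper = 29.2 × 506.9/(660.0 + 506.9) = 12.7 V.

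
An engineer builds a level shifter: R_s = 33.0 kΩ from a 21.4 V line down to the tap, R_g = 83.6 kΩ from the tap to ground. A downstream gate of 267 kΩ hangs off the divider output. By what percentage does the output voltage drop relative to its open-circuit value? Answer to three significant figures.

Unloaded V = 21.4 × 83.6/116.6 = 15.343 V.
Loaded: R_g‖R_L = 63.67 kΩ, giving V = 21.4 × 63.67/96.67 = 14.094 V.
Drop = (15.343 − 14.094) / 15.343 = 8.14 %.

8.14 %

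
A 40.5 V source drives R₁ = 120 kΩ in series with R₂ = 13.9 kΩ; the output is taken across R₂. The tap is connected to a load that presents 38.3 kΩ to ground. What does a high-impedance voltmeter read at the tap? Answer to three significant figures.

V_out ≈ 3.17 V

The load sits in parallel with R₂: R₂‖R_L = (13.9 × 38.3) / (13.9 + 38.3) = 10.20 kΩ.
V_out = 40.5 × 10.20 / (120 + 10.20) = 40.5 × 10.20/130.2 = 3.17 V.
(Unloaded it would have been 4.20 V.)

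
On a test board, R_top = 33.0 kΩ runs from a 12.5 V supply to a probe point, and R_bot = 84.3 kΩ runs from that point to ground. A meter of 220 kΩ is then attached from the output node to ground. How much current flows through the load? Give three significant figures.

R_bot‖R_L = 60.95 kΩ; V_out = 12.5 × 60.95/93.95 = 8.109 V.
I_L = V_out / R_L = 8.109 / 220 kΩ = 0.0369 mA.

I_L ≈ 0.0369 mA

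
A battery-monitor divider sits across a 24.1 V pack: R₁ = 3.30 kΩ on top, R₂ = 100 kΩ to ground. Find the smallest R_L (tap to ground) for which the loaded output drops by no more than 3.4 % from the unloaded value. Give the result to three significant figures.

Output resistance R_th = R₁‖R₂ = (3.30 × 100)/103.3 = 3.195 kΩ.
The fractional drop is R_th/(R_th + R_L); requiring this ≤ 0.0340 gives R_L ≥ R_th(1/0.0340 − 1) = 3.195 × 28.41 = 90.8 kΩ.

R_L(min) ≈ 90.8 kΩ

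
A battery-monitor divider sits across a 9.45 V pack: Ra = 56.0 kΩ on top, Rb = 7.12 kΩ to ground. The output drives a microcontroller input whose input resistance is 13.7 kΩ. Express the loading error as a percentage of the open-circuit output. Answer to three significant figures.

31.6 %

Unloaded V = 9.45 × 7.12/63.12 = 1.066 V.
Loaded: Rb‖R_L = 4.685 kΩ, giving V = 9.45 × 4.685/60.69 = 0.7296 V.
Drop = (1.066 − 0.7296) / 1.066 = 31.6 %.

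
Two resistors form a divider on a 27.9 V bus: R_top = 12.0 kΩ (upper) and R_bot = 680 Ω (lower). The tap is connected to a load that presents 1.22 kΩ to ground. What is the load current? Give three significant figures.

I_L ≈ 0.803 mA

R_bot‖R_L = 436.6 Ω; V_out = 27.9 × 436.6/12440 = 0.9795 V.
I_L = V_out / R_L = 0.9795 / 1.22 kΩ = 0.803 mA.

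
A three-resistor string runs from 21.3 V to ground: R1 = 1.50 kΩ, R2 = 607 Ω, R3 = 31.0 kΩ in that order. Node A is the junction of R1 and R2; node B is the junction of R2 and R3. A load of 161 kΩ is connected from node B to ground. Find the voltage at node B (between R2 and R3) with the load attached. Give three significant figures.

At node B, R3 is in parallel with the load: R3‖R_L = 25990 Ω.
Below node A the resistance is R2 + (R3‖R_L) = 26600 Ω, so V_A = 21.3 × 26600/28100 = 20.16 V.
Then V_B = V_A × (R3‖R_L)/(R2 + R3‖R_L) = 20.16 × 25990/26600 = 19.7 V.

V ≈ 19.7 V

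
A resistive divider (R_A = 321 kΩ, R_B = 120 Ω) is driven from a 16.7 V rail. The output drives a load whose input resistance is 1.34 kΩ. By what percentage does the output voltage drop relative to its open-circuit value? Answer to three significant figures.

8.22 %

Unloaded V = 16.7 × 120/321100 = 0.0062407 V.
Loaded: R_B‖R_L = 110.1 Ω, giving V = 16.7 × 110.1/321100 = 0.0057279 V.
Drop = (0.0062407 − 0.0057279) / 0.0062407 = 8.22 %.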